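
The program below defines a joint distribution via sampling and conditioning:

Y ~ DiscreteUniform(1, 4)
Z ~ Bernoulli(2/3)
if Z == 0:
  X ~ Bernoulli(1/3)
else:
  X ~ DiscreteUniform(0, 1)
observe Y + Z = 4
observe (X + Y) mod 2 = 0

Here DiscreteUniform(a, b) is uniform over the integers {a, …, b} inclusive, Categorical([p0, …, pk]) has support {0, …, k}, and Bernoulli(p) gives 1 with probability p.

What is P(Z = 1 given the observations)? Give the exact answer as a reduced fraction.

P(Z = 1 | obs) = 3/5

Enumerate traces; 2 have nonzero weight after conditioning:
  (Y=3, Z=1, X=1) weight 1/12
  (Y=4, Z=0, X=0) weight 1/18
Group by Z:
  weight(Z=0) = 1/18
  weight(Z=1) = 1/12
Total weight = 1/18 + 1/12 = 5/36
P(Z=0 | obs) = 1/18 / 5/36 = 2/5
P(Z=1 | obs) = 1/12 / 5/36 = 3/5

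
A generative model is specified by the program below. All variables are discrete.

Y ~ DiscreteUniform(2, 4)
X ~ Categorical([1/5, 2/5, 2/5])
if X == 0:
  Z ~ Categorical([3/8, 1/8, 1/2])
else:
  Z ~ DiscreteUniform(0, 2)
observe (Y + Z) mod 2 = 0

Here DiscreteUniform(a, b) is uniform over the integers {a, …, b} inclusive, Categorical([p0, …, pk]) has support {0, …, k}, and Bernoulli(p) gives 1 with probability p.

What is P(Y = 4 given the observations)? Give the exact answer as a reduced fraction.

Enumerate traces; 15 have nonzero weight after conditioning:
  (Y=2, X=0, Z=0) weight 1/40
  (Y=2, X=0, Z=2) weight 1/30
  (Y=2, X=1, Z=0) weight 2/45
  (Y=2, X=1, Z=2) weight 2/45
  (Y=2, X=2, Z=0) weight 2/45
  (Y=2, X=2, Z=2) weight 2/45
  (Y=3, X=0, Z=1) weight 1/120
  (Y=3, X=1, Z=1) weight 2/45
  (Y=4, X=0, Z=0) weight 1/40
  … 6 more
Group by Y:
  weight(Y=2) = 17/72
  weight(Y=3) = 7/72
  weight(Y=4) = 17/72
Total weight = 17/72 + 7/72 + 17/72 = 41/72
P(Y=2 | obs) = 17/72 / 41/72 = 17/41
P(Y=3 | obs) = 7/72 / 41/72 = 7/41
P(Y=4 | obs) = 17/72 / 41/72 = 17/41

P(Y = 4 | obs) = 17/41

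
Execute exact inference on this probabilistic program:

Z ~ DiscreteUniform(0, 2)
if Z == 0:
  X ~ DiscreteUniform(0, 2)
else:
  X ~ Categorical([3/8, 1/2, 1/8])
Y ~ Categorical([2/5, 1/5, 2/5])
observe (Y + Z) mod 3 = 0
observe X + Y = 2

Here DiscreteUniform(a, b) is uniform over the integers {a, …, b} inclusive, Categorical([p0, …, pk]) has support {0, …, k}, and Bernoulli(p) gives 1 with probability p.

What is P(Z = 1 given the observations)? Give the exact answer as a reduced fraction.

P(Z = 1 | obs) = 9/23

Enumerate traces; 3 have nonzero weight after conditioning:
  (Z=0, X=2, Y=0) weight 2/45
  (Z=1, X=0, Y=2) weight 1/20
  (Z=2, X=1, Y=1) weight 1/30
Group by Z:
  weight(Z=0) = 2/45
  weight(Z=1) = 1/20
  weight(Z=2) = 1/30
Total weight = 2/45 + 1/20 + 1/30 = 23/180
P(Z=0 | obs) = 2/45 / 23/180 = 8/23
P(Z=1 | obs) = 1/20 / 23/180 = 9/23
P(Z=2 | obs) = 1/30 / 23/180 = 6/23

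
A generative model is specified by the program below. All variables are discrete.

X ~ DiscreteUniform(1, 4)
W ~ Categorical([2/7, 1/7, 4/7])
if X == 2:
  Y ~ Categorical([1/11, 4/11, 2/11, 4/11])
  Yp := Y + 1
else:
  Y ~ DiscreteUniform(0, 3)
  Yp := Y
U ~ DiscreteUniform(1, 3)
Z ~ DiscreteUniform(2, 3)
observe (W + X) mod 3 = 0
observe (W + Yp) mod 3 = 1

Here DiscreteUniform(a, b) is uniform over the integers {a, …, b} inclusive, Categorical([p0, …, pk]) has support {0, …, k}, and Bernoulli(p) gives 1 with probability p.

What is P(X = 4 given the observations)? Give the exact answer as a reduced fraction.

Enumerate traces; 24 have nonzero weight after conditioning:
  (X=1, W=2, Y=2, U=1, Z=2) weight 1/168
  (X=1, W=2, Y=2, U=1, Z=3) weight 1/168
  (X=1, W=2, Y=2, U=2, Z=2) weight 1/168
  (X=1, W=2, Y=2, U=2, Z=3) weight 1/168
  (X=1, W=2, Y=2, U=3, Z=2) weight 1/168
  (X=1, W=2, Y=2, U=3, Z=3) weight 1/168
  (X=2, W=1, Y=2, U=1, Z=2) weight 1/924
  (X=2, W=1, Y=2, U=1, Z=3) weight 1/924
  (X=3, W=0, Y=1, U=1, Z=2) weight 1/336
  (X=4, W=2, Y=2, U=1, Z=2) weight 1/168
  … 14 more
Group by X:
  weight(X=1) = 1/28
  weight(X=2) = 1/154
  weight(X=3) = 1/56
  weight(X=4) = 1/28
Total weight = 1/28 + 1/154 + 1/56 + 1/28 = 59/616
P(X=1 | obs) = 1/28 / 59/616 = 22/59
P(X=2 | obs) = 1/154 / 59/616 = 4/59
P(X=3 | obs) = 1/56 / 59/616 = 11/59
P(X=4 | obs) = 1/28 / 59/616 = 22/59

P(X = 4 | obs) = 22/59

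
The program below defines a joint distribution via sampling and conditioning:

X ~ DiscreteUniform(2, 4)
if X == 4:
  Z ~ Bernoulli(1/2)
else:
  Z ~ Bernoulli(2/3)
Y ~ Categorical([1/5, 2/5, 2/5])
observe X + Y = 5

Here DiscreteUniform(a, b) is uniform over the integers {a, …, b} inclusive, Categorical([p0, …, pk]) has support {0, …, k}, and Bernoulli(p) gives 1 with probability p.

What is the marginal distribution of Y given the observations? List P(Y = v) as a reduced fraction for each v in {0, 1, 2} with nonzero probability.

P(Y=1) = 1/2, P(Y=2) = 1/2

Enumerate traces; 4 have nonzero weight after conditioning:
  (X=3, Z=0, Y=2) weight 2/45
  (X=3, Z=1, Y=2) weight 4/45
  (X=4, Z=0, Y=1) weight 1/15
  (X=4, Z=1, Y=1) weight 1/15
Group by Y:
  weight(Y=1) = 2/15
  weight(Y=2) = 2/15
Total weight = 2/15 + 2/15 = 4/15
P(Y=1 | obs) = 2/15 / 4/15 = 1/2
P(Y=2 | obs) = 2/15 / 4/15 = 1/2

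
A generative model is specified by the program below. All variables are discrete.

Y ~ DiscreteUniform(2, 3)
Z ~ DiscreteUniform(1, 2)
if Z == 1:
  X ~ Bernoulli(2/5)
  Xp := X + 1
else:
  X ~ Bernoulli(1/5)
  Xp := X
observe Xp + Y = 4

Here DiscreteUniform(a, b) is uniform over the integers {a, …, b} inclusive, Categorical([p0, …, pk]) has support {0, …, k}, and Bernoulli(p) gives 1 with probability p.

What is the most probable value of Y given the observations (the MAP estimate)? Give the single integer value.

Enumerate traces; 3 have nonzero weight after conditioning:
  (Y=2, Z=1, X=1) weight 1/10
  (Y=3, Z=1, X=0) weight 3/20
  (Y=3, Z=2, X=1) weight 1/20
Group by Y:
  weight(Y=2) = 1/10
  weight(Y=3) = 1/5
Total weight = 1/10 + 1/5 = 3/10
P(Y=2 | obs) = 1/10 / 3/10 = 1/3
P(Y=3 | obs) = 1/5 / 3/10 = 2/3
argmax = 3

argmax_v P(Y = v | obs) = 3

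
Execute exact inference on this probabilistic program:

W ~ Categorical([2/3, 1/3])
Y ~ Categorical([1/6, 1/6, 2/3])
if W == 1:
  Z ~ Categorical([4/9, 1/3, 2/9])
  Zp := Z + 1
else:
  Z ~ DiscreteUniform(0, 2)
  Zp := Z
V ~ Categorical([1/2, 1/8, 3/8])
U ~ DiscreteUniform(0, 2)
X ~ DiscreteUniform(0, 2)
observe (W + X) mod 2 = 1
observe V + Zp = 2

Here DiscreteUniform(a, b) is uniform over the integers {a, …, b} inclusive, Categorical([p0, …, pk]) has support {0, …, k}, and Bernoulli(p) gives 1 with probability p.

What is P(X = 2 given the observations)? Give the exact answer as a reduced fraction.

Enumerate traces; 63 have nonzero weight after conditioning:
  (W=0, Y=0, Z=0, V=2, U=0, X=1) weight 1/648
  (W=0, Y=0, Z=0, V=2, U=1, X=1) weight 1/648
  (W=0, Y=0, Z=0, V=2, U=2, X=1) weight 1/648
  (W=0, Y=0, Z=1, V=1, U=0, X=1) weight 1/1944
  (W=0, Y=0, Z=1, V=1, U=1, X=1) weight 1/1944
  (W=0, Y=0, Z=1, V=1, U=2, X=1) weight 1/1944
  (W=0, Y=0, Z=2, V=0, U=0, X=1) weight 1/486
  (W=0, Y=0, Z=2, V=0, U=1, X=1) weight 1/486
  (W=1, Y=0, Z=0, V=1, U=0, X=0) weight 1/2916
  (W=1, Y=0, Z=0, V=1, U=0, X=2) weight 1/2916
  … 53 more
Group by X:
  weight(X=0) = 2/81
  weight(X=1) = 2/27
  weight(X=2) = 2/81
Total weight = 2/81 + 2/27 + 2/81 = 10/81
P(X=0 | obs) = 2/81 / 10/81 = 1/5
P(X=1 | obs) = 2/27 / 10/81 = 3/5
P(X=2 | obs) = 2/81 / 10/81 = 1/5

P(X = 2 | obs) = 1/5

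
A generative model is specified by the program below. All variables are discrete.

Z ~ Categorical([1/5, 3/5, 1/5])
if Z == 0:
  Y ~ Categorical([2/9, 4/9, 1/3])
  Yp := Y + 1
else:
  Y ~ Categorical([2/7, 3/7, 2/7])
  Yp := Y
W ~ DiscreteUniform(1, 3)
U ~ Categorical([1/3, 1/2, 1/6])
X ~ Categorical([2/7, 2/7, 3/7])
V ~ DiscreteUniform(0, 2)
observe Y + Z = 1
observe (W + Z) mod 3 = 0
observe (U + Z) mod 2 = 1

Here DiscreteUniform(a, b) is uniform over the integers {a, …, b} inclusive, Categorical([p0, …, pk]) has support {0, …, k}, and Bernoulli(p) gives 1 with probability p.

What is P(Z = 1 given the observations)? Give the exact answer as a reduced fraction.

Enumerate traces; 27 have nonzero weight after conditioning:
  (Z=0, Y=1, W=3, U=1, X=0, V=0) weight 4/2835
  (Z=0, Y=1, W=3, U=1, X=0, V=1) weight 4/2835
  (Z=0, Y=1, W=3, U=1, X=0, V=2) weight 4/2835
  (Z=0, Y=1, W=3, U=1, X=1, V=0) weight 4/2835
  (Z=0, Y=1, W=3, U=1, X=1, V=1) weight 4/2835
  (Z=0, Y=1, W=3, U=1, X=1, V=2) weight 4/2835
  (Z=0, Y=1, W=3, U=1, X=2, V=0) weight 2/945
  (Z=0, Y=1, W=3, U=1, X=2, V=1) weight 2/945
  (Z=1, Y=0, W=2, U=0, X=0, V=0) weight 4/2205
  … 18 more
Group by Z:
  weight(Z=0) = 2/135
  weight(Z=1) = 1/35
Total weight = 2/135 + 1/35 = 41/945
P(Z=0 | obs) = 2/135 / 41/945 = 14/41
P(Z=1 | obs) = 1/35 / 41/945 = 27/41

P(Z = 1 | obs) = 27/41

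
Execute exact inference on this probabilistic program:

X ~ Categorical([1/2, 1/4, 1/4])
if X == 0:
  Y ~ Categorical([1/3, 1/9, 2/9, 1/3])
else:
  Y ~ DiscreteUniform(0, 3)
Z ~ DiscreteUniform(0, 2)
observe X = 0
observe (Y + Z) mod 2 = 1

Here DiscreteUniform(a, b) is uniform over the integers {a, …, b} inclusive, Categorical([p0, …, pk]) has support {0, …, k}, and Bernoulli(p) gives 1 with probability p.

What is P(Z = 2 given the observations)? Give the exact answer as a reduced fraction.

P(Z = 2 | obs) = 4/13

Enumerate traces; 6 have nonzero weight after conditioning:
  (X=0, Y=0, Z=1) weight 1/18
  (X=0, Y=1, Z=0) weight 1/54
  (X=0, Y=1, Z=2) weight 1/54
  (X=0, Y=2, Z=1) weight 1/27
  (X=0, Y=3, Z=0) weight 1/18
  (X=0, Y=3, Z=2) weight 1/18
Group by Z:
  weight(Z=0) = 2/27
  weight(Z=1) = 5/54
  weight(Z=2) = 2/27
Total weight = 2/27 + 5/54 + 2/27 = 13/54
P(Z=0 | obs) = 2/27 / 13/54 = 4/13
P(Z=1 | obs) = 5/54 / 13/54 = 5/13
P(Z=2 | obs) = 2/27 / 13/54 = 4/13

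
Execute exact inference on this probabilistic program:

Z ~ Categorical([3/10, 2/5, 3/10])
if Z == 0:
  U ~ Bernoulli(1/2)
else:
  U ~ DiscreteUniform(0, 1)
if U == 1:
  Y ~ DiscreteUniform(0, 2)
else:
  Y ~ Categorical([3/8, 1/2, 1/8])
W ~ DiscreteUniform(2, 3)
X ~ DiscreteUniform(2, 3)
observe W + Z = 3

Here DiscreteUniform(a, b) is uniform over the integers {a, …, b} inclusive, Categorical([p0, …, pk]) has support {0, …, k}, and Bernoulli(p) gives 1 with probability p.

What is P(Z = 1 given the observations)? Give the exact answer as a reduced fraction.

Enumerate traces; 24 have nonzero weight after conditioning:
  (Z=0, U=0, Y=0, W=3, X=2) weight 9/640
  (Z=0, U=0, Y=0, W=3, X=3) weight 9/640
  (Z=0, U=0, Y=1, W=3, X=2) weight 3/160
  (Z=0, U=0, Y=1, W=3, X=3) weight 3/160
  (Z=0, U=0, Y=2, W=3, X=2) weight 3/640
  (Z=0, U=0, Y=2, W=3, X=3) weight 3/640
  (Z=0, U=1, Y=0, W=3, X=2) weight 1/80
  (Z=0, U=1, Y=0, W=3, X=3) weight 1/80
  (Z=1, U=0, Y=0, W=2, X=2) weight 3/160
  … 15 more
Group by Z:
  weight(Z=0) = 3/20
  weight(Z=1) = 1/5
Total weight = 3/20 + 1/5 = 7/20
P(Z=0 | obs) = 3/20 / 7/20 = 3/7
P(Z=1 | obs) = 1/5 / 7/20 = 4/7

P(Z = 1 | obs) = 4/7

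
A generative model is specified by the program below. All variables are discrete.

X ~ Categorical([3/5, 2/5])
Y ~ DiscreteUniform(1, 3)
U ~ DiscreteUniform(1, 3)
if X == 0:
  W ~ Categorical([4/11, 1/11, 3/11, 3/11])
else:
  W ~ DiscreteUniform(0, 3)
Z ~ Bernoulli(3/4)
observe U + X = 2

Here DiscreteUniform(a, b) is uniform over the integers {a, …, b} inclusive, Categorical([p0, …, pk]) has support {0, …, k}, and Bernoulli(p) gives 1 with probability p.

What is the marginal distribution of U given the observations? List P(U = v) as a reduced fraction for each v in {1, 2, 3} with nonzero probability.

Enumerate traces; 48 have nonzero weight after conditioning:
  (X=0, Y=1, U=2, W=0, Z=0) weight 1/165
  (X=0, Y=1, U=2, W=0, Z=1) weight 1/55
  (X=0, Y=1, U=2, W=1, Z=0) weight 1/660
  (X=0, Y=1, U=2, W=1, Z=1) weight 1/220
  (X=0, Y=1, U=2, W=2, Z=0) weight 1/220
  (X=0, Y=1, U=2, W=2, Z=1) weight 3/220
  (X=0, Y=1, U=2, W=3, Z=0) weight 1/220
  (X=0, Y=1, U=2, W=3, Z=1) weight 3/220
  (X=1, Y=1, U=1, W=0, Z=0) weight 1/360
  … 39 more
Group by U:
  weight(U=1) = 2/15
  weight(U=2) = 1/5
Total weight = 2/15 + 1/5 = 1/3
P(U=1 | obs) = 2/15 / 1/3 = 2/5
P(U=2 | obs) = 1/5 / 1/3 = 3/5

P(U=1) = 2/5, P(U=2) = 3/5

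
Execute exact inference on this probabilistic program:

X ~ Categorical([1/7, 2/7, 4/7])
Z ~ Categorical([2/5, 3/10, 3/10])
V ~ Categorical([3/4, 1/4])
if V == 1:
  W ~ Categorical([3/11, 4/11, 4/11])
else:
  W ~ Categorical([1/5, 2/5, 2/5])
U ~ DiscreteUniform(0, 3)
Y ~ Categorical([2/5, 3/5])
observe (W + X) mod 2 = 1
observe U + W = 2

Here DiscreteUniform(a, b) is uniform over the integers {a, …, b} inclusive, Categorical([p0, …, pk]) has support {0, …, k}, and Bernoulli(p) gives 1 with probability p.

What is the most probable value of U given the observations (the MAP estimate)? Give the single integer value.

argmax_v P(U = v | obs) = 1

Enumerate traces; 48 have nonzero weight after conditioning:
  (X=0, Z=0, V=0, W=1, U=1, Y=0) weight 3/1750
  (X=0, Z=0, V=0, W=1, U=1, Y=1) weight 9/3500
  (X=0, Z=0, V=1, W=1, U=1, Y=0) weight 1/1925
  (X=0, Z=0, V=1, W=1, U=1, Y=1) weight 3/3850
  (X=0, Z=1, V=0, W=1, U=1, Y=0) weight 9/7000
  (X=0, Z=1, V=0, W=1, U=1, Y=1) weight 27/14000
  (X=0, Z=1, V=1, W=1, U=1, Y=0) weight 3/7700
  (X=0, Z=1, V=1, W=1, U=1, Y=1) weight 9/15400
  (X=1, Z=0, V=0, W=0, U=2, Y=0) weight 3/1750
  (X=1, Z=0, V=0, W=2, U=0, Y=0) weight 3/875
  … 38 more
Group by U:
  weight(U=0) = 43/1540
  weight(U=1) = 43/616
  weight(U=2) = 6/385
Total weight = 43/1540 + 43/616 + 6/385 = 349/3080
P(U=0 | obs) = 43/1540 / 349/3080 = 86/349
P(U=1 | obs) = 43/616 / 349/3080 = 215/349
P(U=2 | obs) = 6/385 / 349/3080 = 48/349
argmax = 1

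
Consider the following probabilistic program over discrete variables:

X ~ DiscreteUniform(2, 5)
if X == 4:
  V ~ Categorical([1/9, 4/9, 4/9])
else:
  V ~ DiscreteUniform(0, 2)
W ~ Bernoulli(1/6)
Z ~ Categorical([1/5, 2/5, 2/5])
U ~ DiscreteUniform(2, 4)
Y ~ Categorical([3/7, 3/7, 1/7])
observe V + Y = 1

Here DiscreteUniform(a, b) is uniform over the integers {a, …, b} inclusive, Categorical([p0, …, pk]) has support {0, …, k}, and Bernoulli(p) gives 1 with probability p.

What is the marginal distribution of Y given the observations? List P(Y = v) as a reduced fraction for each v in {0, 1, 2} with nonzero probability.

P(Y=0) = 13/23, P(Y=1) = 10/23

Enumerate traces; 144 have nonzero weight after conditioning:
  (X=2, V=0, W=0, Z=0, U=2, Y=1) weight 1/504
  (X=2, V=0, W=0, Z=0, U=3, Y=1) weight 1/504
  (X=2, V=0, W=0, Z=0, U=4, Y=1) weight 1/504
  (X=2, V=0, W=0, Z=1, U=2, Y=1) weight 1/252
  (X=2, V=0, W=0, Z=1, U=3, Y=1) weight 1/252
  (X=2, V=0, W=0, Z=1, U=4, Y=1) weight 1/252
  (X=2, V=0, W=0, Z=2, U=2, Y=1) weight 1/252
  (X=2, V=0, W=0, Z=2, U=3, Y=1) weight 1/252
  (X=2, V=1, W=0, Z=0, U=2, Y=0) weight 1/504
  … 135 more
Group by Y:
  weight(Y=0) = 13/84
  weight(Y=1) = 5/42
Total weight = 13/84 + 5/42 = 23/84
P(Y=0 | obs) = 13/84 / 23/84 = 13/23
P(Y=1 | obs) = 5/42 / 23/84 = 10/23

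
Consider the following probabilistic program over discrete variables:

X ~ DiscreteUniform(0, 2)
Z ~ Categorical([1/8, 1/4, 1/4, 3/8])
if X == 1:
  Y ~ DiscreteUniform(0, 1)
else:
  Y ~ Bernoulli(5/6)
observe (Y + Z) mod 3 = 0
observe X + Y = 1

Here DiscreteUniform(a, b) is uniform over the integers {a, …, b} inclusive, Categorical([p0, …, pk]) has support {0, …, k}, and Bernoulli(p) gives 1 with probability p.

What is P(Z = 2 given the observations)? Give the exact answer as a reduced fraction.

P(Z = 2 | obs) = 5/11

Enumerate traces; 3 have nonzero weight after conditioning:
  (X=0, Z=2, Y=1) weight 5/72
  (X=1, Z=0, Y=0) weight 1/48
  (X=1, Z=3, Y=0) weight 1/16
Group by Z:
  weight(Z=0) = 1/48
  weight(Z=2) = 5/72
  weight(Z=3) = 1/16
Total weight = 1/48 + 5/72 + 1/16 = 11/72
P(Z=0 | obs) = 1/48 / 11/72 = 3/22
P(Z=2 | obs) = 5/72 / 11/72 = 5/11
P(Z=3 | obs) = 1/16 / 11/72 = 9/22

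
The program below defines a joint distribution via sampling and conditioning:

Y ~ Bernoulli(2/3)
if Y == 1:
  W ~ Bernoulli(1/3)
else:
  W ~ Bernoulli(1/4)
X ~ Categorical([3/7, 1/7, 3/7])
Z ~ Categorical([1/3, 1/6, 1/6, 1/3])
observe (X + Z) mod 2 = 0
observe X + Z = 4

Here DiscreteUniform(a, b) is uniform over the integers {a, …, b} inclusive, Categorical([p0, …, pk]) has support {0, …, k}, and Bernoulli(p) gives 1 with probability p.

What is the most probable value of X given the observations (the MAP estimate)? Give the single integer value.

Enumerate traces; 8 have nonzero weight after conditioning:
  (Y=0, W=0, X=1, Z=3) weight 1/84
  (Y=0, W=0, X=2, Z=2) weight 1/56
  (Y=0, W=1, X=1, Z=3) weight 1/252
  (Y=0, W=1, X=2, Z=2) weight 1/168
  (Y=1, W=0, X=1, Z=3) weight 4/189
  (Y=1, W=0, X=2, Z=2) weight 2/63
  (Y=1, W=1, X=1, Z=3) weight 2/189
  (Y=1, W=1, X=2, Z=2) weight 1/63
Group by X:
  weight(X=1) = 1/21
  weight(X=2) = 1/14
Total weight = 1/21 + 1/14 = 5/42
P(X=1 | obs) = 1/21 / 5/42 = 2/5
P(X=2 | obs) = 1/14 / 5/42 = 3/5
argmax = 2

argmax_v P(X = v | obs) = 2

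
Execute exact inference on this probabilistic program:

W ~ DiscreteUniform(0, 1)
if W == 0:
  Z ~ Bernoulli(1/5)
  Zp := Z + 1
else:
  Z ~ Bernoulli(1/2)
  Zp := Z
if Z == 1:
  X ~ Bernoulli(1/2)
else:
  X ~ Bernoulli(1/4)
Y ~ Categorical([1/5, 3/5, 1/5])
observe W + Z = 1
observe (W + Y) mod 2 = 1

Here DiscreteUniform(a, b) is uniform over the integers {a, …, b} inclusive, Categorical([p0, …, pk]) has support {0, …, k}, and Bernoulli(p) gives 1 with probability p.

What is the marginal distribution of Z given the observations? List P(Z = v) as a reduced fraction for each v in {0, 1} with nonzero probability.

Enumerate traces; 6 have nonzero weight after conditioning:
  (W=0, Z=1, X=0, Y=1) weight 3/100
  (W=0, Z=1, X=1, Y=1) weight 3/100
  (W=1, Z=0, X=0, Y=0) weight 3/80
  (W=1, Z=0, X=0, Y=2) weight 3/80
  (W=1, Z=0, X=1, Y=0) weight 1/80
  (W=1, Z=0, X=1, Y=2) weight 1/80
Group by Z:
  weight(Z=0) = 1/10
  weight(Z=1) = 3/50
Total weight = 1/10 + 3/50 = 4/25
P(Z=0 | obs) = 1/10 / 4/25 = 5/8
P(Z=1 | obs) = 3/50 / 4/25 = 3/8

P(Z=0) = 5/8, P(Z=1) = 3/8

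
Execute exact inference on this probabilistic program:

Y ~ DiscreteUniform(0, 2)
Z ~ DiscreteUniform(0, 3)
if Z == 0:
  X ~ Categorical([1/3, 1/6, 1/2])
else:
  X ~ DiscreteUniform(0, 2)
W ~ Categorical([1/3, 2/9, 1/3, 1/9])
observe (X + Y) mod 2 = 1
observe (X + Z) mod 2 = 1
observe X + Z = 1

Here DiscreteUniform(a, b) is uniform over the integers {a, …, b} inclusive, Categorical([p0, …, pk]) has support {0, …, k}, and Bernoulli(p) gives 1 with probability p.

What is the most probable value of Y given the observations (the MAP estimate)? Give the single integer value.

Enumerate traces; 12 have nonzero weight after conditioning:
  (Y=0, Z=0, X=1, W=0) weight 1/216
  (Y=0, Z=0, X=1, W=1) weight 1/324
  (Y=0, Z=0, X=1, W=2) weight 1/216
  (Y=0, Z=0, X=1, W=3) weight 1/648
  (Y=1, Z=1, X=0, W=0) weight 1/108
  (Y=1, Z=1, X=0, W=1) weight 1/162
  (Y=1, Z=1, X=0, W=2) weight 1/108
  (Y=1, Z=1, X=0, W=3) weight 1/324
  (Y=2, Z=0, X=1, W=0) weight 1/216
  … 3 more
Group by Y:
  weight(Y=0) = 1/72
  weight(Y=1) = 1/36
  weight(Y=2) = 1/72
Total weight = 1/72 + 1/36 + 1/72 = 1/18
P(Y=0 | obs) = 1/72 / 1/18 = 1/4
P(Y=1 | obs) = 1/36 / 1/18 = 1/2
P(Y=2 | obs) = 1/72 / 1/18 = 1/4
argmax = 1

argmax_v P(Y = v | obs) = 1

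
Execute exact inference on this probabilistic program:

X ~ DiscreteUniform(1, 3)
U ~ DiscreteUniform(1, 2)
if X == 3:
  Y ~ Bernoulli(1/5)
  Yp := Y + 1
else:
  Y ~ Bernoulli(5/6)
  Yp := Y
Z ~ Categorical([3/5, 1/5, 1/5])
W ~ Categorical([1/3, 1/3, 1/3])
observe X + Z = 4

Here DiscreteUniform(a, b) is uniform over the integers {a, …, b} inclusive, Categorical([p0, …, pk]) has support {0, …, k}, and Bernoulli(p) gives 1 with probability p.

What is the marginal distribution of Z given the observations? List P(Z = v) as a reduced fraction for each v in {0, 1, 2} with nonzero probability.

P(Z=1) = 1/2, P(Z=2) = 1/2

Enumerate traces; 24 have nonzero weight after conditioning:
  (X=2, U=1, Y=0, Z=2, W=0) weight 1/540
  (X=2, U=1, Y=0, Z=2, W=1) weight 1/540
  (X=2, U=1, Y=0, Z=2, W=2) weight 1/540
  (X=2, U=1, Y=1, Z=2, W=0) weight 1/108
  (X=2, U=1, Y=1, Z=2, W=1) weight 1/108
  (X=2, U=1, Y=1, Z=2, W=2) weight 1/108
  (X=2, U=2, Y=0, Z=2, W=0) weight 1/540
  (X=2, U=2, Y=0, Z=2, W=1) weight 1/540
  (X=3, U=1, Y=0, Z=1, W=0) weight 2/225
  … 15 more
Group by Z:
  weight(Z=1) = 1/15
  weight(Z=2) = 1/15
Total weight = 1/15 + 1/15 = 2/15
P(Z=1 | obs) = 1/15 / 2/15 = 1/2
P(Z=2 | obs) = 1/15 / 2/15 = 1/2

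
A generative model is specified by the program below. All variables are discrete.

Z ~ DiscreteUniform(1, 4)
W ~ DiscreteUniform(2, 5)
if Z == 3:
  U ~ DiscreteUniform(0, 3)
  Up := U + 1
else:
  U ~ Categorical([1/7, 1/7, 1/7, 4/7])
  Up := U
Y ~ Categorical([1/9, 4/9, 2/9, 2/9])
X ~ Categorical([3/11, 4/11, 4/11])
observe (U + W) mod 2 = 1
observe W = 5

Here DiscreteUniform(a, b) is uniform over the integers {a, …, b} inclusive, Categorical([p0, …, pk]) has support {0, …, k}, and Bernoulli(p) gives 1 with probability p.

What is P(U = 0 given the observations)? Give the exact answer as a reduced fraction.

P(U = 0 | obs) = 1/2

Enumerate traces; 96 have nonzero weight after conditioning:
  (Z=1, W=5, U=0, Y=0, X=0) weight 1/3696
  (Z=1, W=5, U=0, Y=0, X=1) weight 1/2772
  (Z=1, W=5, U=0, Y=0, X=2) weight 1/2772
  (Z=1, W=5, U=0, Y=1, X=0) weight 1/924
  (Z=1, W=5, U=0, Y=1, X=1) weight 1/693
  (Z=1, W=5, U=0, Y=1, X=2) weight 1/693
  (Z=1, W=5, U=0, Y=2, X=0) weight 1/1848
  (Z=1, W=5, U=0, Y=2, X=1) weight 1/1386
  (Z=1, W=5, U=2, Y=0, X=0) weight 1/3696
  … 87 more
Group by U:
  weight(U=0) = 19/448
  weight(U=2) = 19/448
Total weight = 19/448 + 19/448 = 19/224
P(U=0 | obs) = 19/448 / 19/224 = 1/2
P(U=2 | obs) = 19/448 / 19/224 = 1/2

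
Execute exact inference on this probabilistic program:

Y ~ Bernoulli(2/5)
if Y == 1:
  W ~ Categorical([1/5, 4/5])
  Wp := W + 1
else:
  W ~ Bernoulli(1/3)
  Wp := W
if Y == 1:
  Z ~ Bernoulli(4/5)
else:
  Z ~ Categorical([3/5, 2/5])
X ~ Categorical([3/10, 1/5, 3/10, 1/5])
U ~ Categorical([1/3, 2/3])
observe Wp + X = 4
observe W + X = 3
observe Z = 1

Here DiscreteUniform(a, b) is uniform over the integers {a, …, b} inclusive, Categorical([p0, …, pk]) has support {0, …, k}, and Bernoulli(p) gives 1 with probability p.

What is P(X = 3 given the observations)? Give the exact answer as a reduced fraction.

Enumerate traces; 4 have nonzero weight after conditioning:
  (Y=1, W=0, Z=1, X=3, U=0) weight 8/1875
  (Y=1, W=0, Z=1, X=3, U=1) weight 16/1875
  (Y=1, W=1, Z=1, X=2, U=0) weight 16/625
  (Y=1, W=1, Z=1, X=2, U=1) weight 32/625
Group by X:
  weight(X=2) = 48/625
  weight(X=3) = 8/625
Total weight = 48/625 + 8/625 = 56/625
P(X=2 | obs) = 48/625 / 56/625 = 6/7
P(X=3 | obs) = 8/625 / 56/625 = 1/7

P(X = 3 | obs) = 1/7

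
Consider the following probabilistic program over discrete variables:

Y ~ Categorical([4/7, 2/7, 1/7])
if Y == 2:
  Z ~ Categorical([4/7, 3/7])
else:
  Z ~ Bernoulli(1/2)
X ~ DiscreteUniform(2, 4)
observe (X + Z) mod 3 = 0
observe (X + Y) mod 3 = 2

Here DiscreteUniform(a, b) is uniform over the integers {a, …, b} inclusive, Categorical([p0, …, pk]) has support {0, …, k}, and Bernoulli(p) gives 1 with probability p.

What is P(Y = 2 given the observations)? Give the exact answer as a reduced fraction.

P(Y = 2 | obs) = 2/9

Enumerate traces; 2 have nonzero weight after conditioning:
  (Y=0, Z=1, X=2) weight 2/21
  (Y=2, Z=0, X=3) weight 4/147
Group by Y:
  weight(Y=0) = 2/21
  weight(Y=2) = 4/147
Total weight = 2/21 + 4/147 = 6/49
P(Y=0 | obs) = 2/21 / 6/49 = 7/9
P(Y=2 | obs) = 4/147 / 6/49 = 2/9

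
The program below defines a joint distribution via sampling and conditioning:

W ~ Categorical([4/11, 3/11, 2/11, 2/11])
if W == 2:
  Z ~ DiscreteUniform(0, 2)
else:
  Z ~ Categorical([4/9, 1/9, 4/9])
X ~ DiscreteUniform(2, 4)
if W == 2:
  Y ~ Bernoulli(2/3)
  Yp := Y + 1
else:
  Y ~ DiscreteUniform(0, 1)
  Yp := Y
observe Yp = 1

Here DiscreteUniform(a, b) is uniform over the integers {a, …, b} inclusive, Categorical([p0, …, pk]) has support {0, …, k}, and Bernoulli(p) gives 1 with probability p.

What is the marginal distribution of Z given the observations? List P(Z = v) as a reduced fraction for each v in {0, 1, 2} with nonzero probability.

P(Z=0) = 40/93, P(Z=1) = 13/93, P(Z=2) = 40/93

Enumerate traces; 36 have nonzero weight after conditioning:
  (W=0, Z=0, X=2, Y=1) weight 8/297
  (W=0, Z=0, X=3, Y=1) weight 8/297
  (W=0, Z=0, X=4, Y=1) weight 8/297
  (W=0, Z=1, X=2, Y=1) weight 2/297
  (W=0, Z=1, X=3, Y=1) weight 2/297
  (W=0, Z=1, X=4, Y=1) weight 2/297
  (W=0, Z=2, X=2, Y=1) weight 8/297
  (W=0, Z=2, X=3, Y=1) weight 8/297
  … 28 more
Group by Z:
  weight(Z=0) = 20/99
  weight(Z=1) = 13/198
  weight(Z=2) = 20/99
Total weight = 20/99 + 13/198 + 20/99 = 31/66
P(Z=0 | obs) = 20/99 / 31/66 = 40/93
P(Z=1 | obs) = 13/198 / 31/66 = 13/93
P(Z=2 | obs) = 20/99 / 31/66 = 40/93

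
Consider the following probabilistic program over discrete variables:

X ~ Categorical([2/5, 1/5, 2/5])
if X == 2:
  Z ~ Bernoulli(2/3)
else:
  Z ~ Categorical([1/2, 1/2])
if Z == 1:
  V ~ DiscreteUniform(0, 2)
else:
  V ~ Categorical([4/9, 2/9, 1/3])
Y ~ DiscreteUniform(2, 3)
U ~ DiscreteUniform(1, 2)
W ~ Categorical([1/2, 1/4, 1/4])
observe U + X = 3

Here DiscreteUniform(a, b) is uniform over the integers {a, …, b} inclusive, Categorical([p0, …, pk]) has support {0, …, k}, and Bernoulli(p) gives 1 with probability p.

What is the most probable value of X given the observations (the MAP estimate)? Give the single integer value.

Enumerate traces; 72 have nonzero weight after conditioning:
  (X=1, Z=0, V=0, Y=2, U=2, W=0) weight 1/180
  (X=1, Z=0, V=0, Y=2, U=2, W=1) weight 1/360
  (X=1, Z=0, V=0, Y=2, U=2, W=2) weight 1/360
  (X=1, Z=0, V=0, Y=3, U=2, W=0) weight 1/180
  (X=1, Z=0, V=0, Y=3, U=2, W=1) weight 1/360
  (X=1, Z=0, V=0, Y=3, U=2, W=2) weight 1/360
  (X=1, Z=0, V=1, Y=2, U=2, W=0) weight 1/360
  (X=1, Z=0, V=1, Y=2, U=2, W=1) weight 1/720
  (X=2, Z=0, V=0, Y=2, U=1, W=0) weight 1/135
  … 63 more
Group by X:
  weight(X=1) = 1/10
  weight(X=2) = 1/5
Total weight = 1/10 + 1/5 = 3/10
P(X=1 | obs) = 1/10 / 3/10 = 1/3
P(X=2 | obs) = 1/5 / 3/10 = 2/3
argmax = 2

argmax_v P(X = v | obs) = 2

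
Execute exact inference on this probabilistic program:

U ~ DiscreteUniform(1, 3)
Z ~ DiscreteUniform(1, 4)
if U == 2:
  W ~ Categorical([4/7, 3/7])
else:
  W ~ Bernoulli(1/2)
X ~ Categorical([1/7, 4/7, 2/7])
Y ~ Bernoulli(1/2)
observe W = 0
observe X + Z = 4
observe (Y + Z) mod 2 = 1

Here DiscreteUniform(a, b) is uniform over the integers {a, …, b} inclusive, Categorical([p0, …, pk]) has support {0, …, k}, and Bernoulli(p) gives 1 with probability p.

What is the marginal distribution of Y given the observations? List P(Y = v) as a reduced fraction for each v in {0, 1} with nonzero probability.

P(Y=0) = 4/7, P(Y=1) = 3/7

Enumerate traces; 9 have nonzero weight after conditioning:
  (U=1, Z=2, W=0, X=2, Y=1) weight 1/168
  (U=1, Z=3, W=0, X=1, Y=0) weight 1/84
  (U=1, Z=4, W=0, X=0, Y=1) weight 1/336
  (U=2, Z=2, W=0, X=2, Y=1) weight 1/147
  (U=2, Z=3, W=0, X=1, Y=0) weight 2/147
  (U=2, Z=4, W=0, X=0, Y=1) weight 1/294
  (U=3, Z=2, W=0, X=2, Y=1) weight 1/168
  (U=3, Z=3, W=0, X=1, Y=0) weight 1/84
  … 1 more
Group by Y:
  weight(Y=0) = 11/294
  weight(Y=1) = 11/392
Total weight = 11/294 + 11/392 = 11/168
P(Y=0 | obs) = 11/294 / 11/168 = 4/7
P(Y=1 | obs) = 11/392 / 11/168 = 3/7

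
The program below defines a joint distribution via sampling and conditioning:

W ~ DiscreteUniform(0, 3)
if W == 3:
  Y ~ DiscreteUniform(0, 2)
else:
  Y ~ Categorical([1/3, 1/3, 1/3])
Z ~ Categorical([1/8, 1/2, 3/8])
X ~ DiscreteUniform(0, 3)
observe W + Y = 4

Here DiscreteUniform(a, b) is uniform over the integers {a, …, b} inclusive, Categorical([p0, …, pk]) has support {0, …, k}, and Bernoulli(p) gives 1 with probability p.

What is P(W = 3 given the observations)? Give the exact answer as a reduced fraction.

Enumerate traces; 24 have nonzero weight after conditioning:
  (W=2, Y=2, Z=0, X=0) weight 1/384
  (W=2, Y=2, Z=0, X=1) weight 1/384
  (W=2, Y=2, Z=0, X=2) weight 1/384
  (W=2, Y=2, Z=0, X=3) weight 1/384
  (W=2, Y=2, Z=1, X=0) weight 1/96
  (W=2, Y=2, Z=1, X=1) weight 1/96
  (W=2, Y=2, Z=1, X=2) weight 1/96
  (W=2, Y=2, Z=1, X=3) weight 1/96
  (W=3, Y=1, Z=0, X=0) weight 1/384
  … 15 more
Group by W:
  weight(W=2) = 1/12
  weight(W=3) = 1/12
Total weight = 1/12 + 1/12 = 1/6
P(W=2 | obs) = 1/12 / 1/6 = 1/2
P(W=3 | obs) = 1/12 / 1/6 = 1/2

P(W = 3 | obs) = 1/2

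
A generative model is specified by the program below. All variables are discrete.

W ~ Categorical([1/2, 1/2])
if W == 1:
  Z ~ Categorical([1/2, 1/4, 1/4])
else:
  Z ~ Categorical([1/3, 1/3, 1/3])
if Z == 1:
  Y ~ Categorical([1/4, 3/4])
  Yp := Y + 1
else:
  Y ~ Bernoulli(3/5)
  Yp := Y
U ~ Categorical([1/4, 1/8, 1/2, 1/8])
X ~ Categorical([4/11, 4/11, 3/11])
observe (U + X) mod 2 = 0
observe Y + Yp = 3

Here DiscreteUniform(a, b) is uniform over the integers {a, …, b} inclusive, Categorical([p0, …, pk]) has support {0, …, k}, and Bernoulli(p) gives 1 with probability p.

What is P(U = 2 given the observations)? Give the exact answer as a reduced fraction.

P(U = 2 | obs) = 14/25

Enumerate traces; 12 have nonzero weight after conditioning:
  (W=0, Z=1, Y=1, U=0, X=0) weight 1/88
  (W=0, Z=1, Y=1, U=0, X=2) weight 3/352
  (W=0, Z=1, Y=1, U=1, X=1) weight 1/176
  (W=0, Z=1, Y=1, U=2, X=0) weight 1/44
  (W=0, Z=1, Y=1, U=2, X=2) weight 3/176
  (W=0, Z=1, Y=1, U=3, X=1) weight 1/176
  (W=1, Z=1, Y=1, U=0, X=0) weight 3/352
  (W=1, Z=1, Y=1, U=0, X=2) weight 9/1408
  … 4 more
Group by U:
  weight(U=0) = 49/1408
  weight(U=1) = 7/704
  weight(U=2) = 49/704
  weight(U=3) = 7/704
Total weight = 49/1408 + 7/704 + 49/704 + 7/704 = 175/1408
P(U=0 | obs) = 49/1408 / 175/1408 = 7/25
P(U=1 | obs) = 7/704 / 175/1408 = 2/25
P(U=2 | obs) = 49/704 / 175/1408 = 14/25
P(U=3 | obs) = 7/704 / 175/1408 = 2/25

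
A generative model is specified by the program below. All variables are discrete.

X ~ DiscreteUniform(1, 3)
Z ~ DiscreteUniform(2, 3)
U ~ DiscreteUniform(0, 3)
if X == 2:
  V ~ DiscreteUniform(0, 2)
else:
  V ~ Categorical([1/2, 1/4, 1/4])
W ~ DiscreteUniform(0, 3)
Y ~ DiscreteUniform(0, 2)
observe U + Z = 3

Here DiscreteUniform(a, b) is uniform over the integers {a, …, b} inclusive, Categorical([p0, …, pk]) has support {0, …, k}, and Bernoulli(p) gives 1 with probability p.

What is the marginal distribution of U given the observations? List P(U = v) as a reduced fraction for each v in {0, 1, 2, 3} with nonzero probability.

Enumerate traces; 216 have nonzero weight after conditioning:
  (X=1, Z=2, U=1, V=0, W=0, Y=0) weight 1/576
  (X=1, Z=2, U=1, V=0, W=0, Y=1) weight 1/576
  (X=1, Z=2, U=1, V=0, W=0, Y=2) weight 1/576
  (X=1, Z=2, U=1, V=0, W=1, Y=0) weight 1/576
  (X=1, Z=2, U=1, V=0, W=1, Y=1) weight 1/576
  (X=1, Z=2, U=1, V=0, W=1, Y=2) weight 1/576
  (X=1, Z=2, U=1, V=0, W=2, Y=0) weight 1/576
  (X=1, Z=2, U=1, V=0, W=2, Y=1) weight 1/576
  (X=1, Z=3, U=0, V=0, W=0, Y=0) weight 1/576
  … 207 more
Group by U:
  weight(U=0) = 1/8
  weight(U=1) = 1/8
Total weight = 1/8 + 1/8 = 1/4
P(U=0 | obs) = 1/8 / 1/4 = 1/2
P(U=1 | obs) = 1/8 / 1/4 = 1/2

P(U=0) = 1/2, P(U=1) = 1/2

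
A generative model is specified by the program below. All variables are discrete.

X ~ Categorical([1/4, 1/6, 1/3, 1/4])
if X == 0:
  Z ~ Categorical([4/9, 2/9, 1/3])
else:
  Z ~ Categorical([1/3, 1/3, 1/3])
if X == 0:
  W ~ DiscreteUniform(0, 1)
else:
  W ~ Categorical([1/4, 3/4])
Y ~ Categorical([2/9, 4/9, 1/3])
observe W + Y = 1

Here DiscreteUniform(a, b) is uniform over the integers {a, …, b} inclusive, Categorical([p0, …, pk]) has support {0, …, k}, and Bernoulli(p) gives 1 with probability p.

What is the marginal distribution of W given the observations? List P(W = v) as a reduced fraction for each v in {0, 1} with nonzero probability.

P(W=0) = 10/21, P(W=1) = 11/21

Enumerate traces; 24 have nonzero weight after conditioning:
  (X=0, Z=0, W=0, Y=1) weight 2/81
  (X=0, Z=0, W=1, Y=0) weight 1/81
  (X=0, Z=1, W=0, Y=1) weight 1/81
  (X=0, Z=1, W=1, Y=0) weight 1/162
  (X=0, Z=2, W=0, Y=1) weight 1/54
  (X=0, Z=2, W=1, Y=0) weight 1/108
  (X=1, Z=0, W=0, Y=1) weight 1/162
  (X=1, Z=0, W=1, Y=0) weight 1/108
  … 16 more
Group by W:
  weight(W=0) = 5/36
  weight(W=1) = 11/72
Total weight = 5/36 + 11/72 = 7/24
P(W=0 | obs) = 5/36 / 7/24 = 10/21
P(W=1 | obs) = 11/72 / 7/24 = 11/21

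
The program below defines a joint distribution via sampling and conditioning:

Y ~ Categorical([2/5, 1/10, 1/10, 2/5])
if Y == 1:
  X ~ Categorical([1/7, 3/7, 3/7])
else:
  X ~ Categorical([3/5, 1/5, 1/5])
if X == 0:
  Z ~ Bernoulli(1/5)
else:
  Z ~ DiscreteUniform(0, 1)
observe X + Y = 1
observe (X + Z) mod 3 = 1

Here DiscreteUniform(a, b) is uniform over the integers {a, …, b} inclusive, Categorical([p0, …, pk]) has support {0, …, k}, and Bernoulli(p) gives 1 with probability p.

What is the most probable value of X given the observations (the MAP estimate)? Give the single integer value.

argmax_v P(X = v | obs) = 1

Enumerate traces; 2 have nonzero weight after conditioning:
  (Y=0, X=1, Z=0) weight 1/25
  (Y=1, X=0, Z=1) weight 1/350
Group by X:
  weight(X=0) = 1/350
  weight(X=1) = 1/25
Total weight = 1/350 + 1/25 = 3/70
P(X=0 | obs) = 1/350 / 3/70 = 1/15
P(X=1 | obs) = 1/25 / 3/70 = 14/15
argmax = 1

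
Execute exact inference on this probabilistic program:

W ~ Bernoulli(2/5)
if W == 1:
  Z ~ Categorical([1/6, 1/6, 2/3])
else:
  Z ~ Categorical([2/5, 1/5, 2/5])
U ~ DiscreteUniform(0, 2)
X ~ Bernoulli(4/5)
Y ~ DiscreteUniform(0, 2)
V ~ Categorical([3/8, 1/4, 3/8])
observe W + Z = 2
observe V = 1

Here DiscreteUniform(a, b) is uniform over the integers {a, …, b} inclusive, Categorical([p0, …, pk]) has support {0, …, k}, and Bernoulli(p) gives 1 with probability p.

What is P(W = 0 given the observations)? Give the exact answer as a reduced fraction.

P(W = 0 | obs) = 18/23

Enumerate traces; 36 have nonzero weight after conditioning:
  (W=0, Z=2, U=0, X=0, Y=0, V=1) weight 1/750
  (W=0, Z=2, U=0, X=0, Y=1, V=1) weight 1/750
  (W=0, Z=2, U=0, X=0, Y=2, V=1) weight 1/750
  (W=0, Z=2, U=0, X=1, Y=0, V=1) weight 2/375
  (W=0, Z=2, U=0, X=1, Y=1, V=1) weight 2/375
  (W=0, Z=2, U=0, X=1, Y=2, V=1) weight 2/375
  (W=0, Z=2, U=1, X=0, Y=0, V=1) weight 1/750
  (W=0, Z=2, U=1, X=0, Y=1, V=1) weight 1/750
  (W=1, Z=1, U=0, X=0, Y=0, V=1) weight 1/2700
  … 27 more
Group by W:
  weight(W=0) = 3/50
  weight(W=1) = 1/60
Total weight = 3/50 + 1/60 = 23/300
P(W=0 | obs) = 3/50 / 23/300 = 18/23
P(W=1 | obs) = 1/60 / 23/300 = 5/23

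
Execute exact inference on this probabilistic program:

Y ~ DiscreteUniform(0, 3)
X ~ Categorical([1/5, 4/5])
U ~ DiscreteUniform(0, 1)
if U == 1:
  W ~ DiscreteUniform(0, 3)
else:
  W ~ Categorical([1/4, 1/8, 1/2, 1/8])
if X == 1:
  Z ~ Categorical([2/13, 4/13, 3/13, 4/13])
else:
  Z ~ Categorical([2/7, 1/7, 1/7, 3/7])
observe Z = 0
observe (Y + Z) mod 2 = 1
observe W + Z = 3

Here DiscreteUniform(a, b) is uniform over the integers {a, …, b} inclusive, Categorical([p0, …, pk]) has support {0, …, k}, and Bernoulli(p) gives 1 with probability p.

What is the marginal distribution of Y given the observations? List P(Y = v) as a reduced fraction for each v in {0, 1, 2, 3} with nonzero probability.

P(Y=1) = 1/2, P(Y=3) = 1/2

Enumerate traces; 8 have nonzero weight after conditioning:
  (Y=1, X=0, U=0, W=3, Z=0) weight 1/1120
  (Y=1, X=0, U=1, W=3, Z=0) weight 1/560
  (Y=1, X=1, U=0, W=3, Z=0) weight 1/520
  (Y=1, X=1, U=1, W=3, Z=0) weight 1/260
  (Y=3, X=0, U=0, W=3, Z=0) weight 1/1120
  (Y=3, X=0, U=1, W=3, Z=0) weight 1/560
  (Y=3, X=1, U=0, W=3, Z=0) weight 1/520
  (Y=3, X=1, U=1, W=3, Z=0) weight 1/260
Group by Y:
  weight(Y=1) = 123/14560
  weight(Y=3) = 123/14560
Total weight = 123/14560 + 123/14560 = 123/7280
P(Y=1 | obs) = 123/14560 / 123/7280 = 1/2
P(Y=3 | obs) = 123/14560 / 123/7280 = 1/2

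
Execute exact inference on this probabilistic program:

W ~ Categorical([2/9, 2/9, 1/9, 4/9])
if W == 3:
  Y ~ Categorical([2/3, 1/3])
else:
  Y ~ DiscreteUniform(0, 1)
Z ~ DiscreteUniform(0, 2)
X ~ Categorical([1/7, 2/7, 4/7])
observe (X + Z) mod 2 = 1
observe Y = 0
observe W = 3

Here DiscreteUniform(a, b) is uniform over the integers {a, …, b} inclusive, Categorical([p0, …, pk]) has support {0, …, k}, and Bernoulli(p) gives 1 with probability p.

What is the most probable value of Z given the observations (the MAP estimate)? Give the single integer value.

Enumerate traces; 4 have nonzero weight after conditioning:
  (W=3, Y=0, Z=0, X=1) weight 16/567
  (W=3, Y=0, Z=1, X=0) weight 8/567
  (W=3, Y=0, Z=1, X=2) weight 32/567
  (W=3, Y=0, Z=2, X=1) weight 16/567
Group by Z:
  weight(Z=0) = 16/567
  weight(Z=1) = 40/567
  weight(Z=2) = 16/567
Total weight = 16/567 + 40/567 + 16/567 = 8/63
P(Z=0 | obs) = 16/567 / 8/63 = 2/9
P(Z=1 | obs) = 40/567 / 8/63 = 5/9
P(Z=2 | obs) = 16/567 / 8/63 = 2/9
argmax = 1

argmax_v P(Z = v | obs) = 1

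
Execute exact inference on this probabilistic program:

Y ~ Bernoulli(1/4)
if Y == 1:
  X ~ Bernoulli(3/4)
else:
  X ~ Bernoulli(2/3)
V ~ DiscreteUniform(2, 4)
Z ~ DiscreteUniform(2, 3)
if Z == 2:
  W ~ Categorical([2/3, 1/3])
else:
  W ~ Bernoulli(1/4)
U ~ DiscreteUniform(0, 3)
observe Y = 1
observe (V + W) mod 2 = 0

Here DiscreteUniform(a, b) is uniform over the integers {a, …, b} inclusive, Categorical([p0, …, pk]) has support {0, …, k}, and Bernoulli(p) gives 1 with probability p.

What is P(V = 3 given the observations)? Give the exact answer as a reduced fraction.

P(V = 3 | obs) = 7/41

Enumerate traces; 48 have nonzero weight after conditioning:
  (Y=1, X=0, V=2, Z=2, W=0, U=0) weight 1/576
  (Y=1, X=0, V=2, Z=2, W=0, U=1) weight 1/576
  (Y=1, X=0, V=2, Z=2, W=0, U=2) weight 1/576
  (Y=1, X=0, V=2, Z=2, W=0, U=3) weight 1/576
  (Y=1, X=0, V=2, Z=3, W=0, U=0) weight 1/512
  (Y=1, X=0, V=2, Z=3, W=0, U=1) weight 1/512
  (Y=1, X=0, V=2, Z=3, W=0, U=2) weight 1/512
  (Y=1, X=0, V=2, Z=3, W=0, U=3) weight 1/512
  (Y=1, X=0, V=3, Z=2, W=1, U=0) weight 1/1152
  (Y=1, X=0, V=4, Z=2, W=0, U=0) weight 1/576
  … 38 more
Group by V:
  weight(V=2) = 17/288
  weight(V=3) = 7/288
  weight(V=4) = 17/288
Total weight = 17/288 + 7/288 + 17/288 = 41/288
P(V=2 | obs) = 17/288 / 41/288 = 17/41
P(V=3 | obs) = 7/288 / 41/288 = 7/41
P(V=4 | obs) = 17/288 / 41/288 = 17/41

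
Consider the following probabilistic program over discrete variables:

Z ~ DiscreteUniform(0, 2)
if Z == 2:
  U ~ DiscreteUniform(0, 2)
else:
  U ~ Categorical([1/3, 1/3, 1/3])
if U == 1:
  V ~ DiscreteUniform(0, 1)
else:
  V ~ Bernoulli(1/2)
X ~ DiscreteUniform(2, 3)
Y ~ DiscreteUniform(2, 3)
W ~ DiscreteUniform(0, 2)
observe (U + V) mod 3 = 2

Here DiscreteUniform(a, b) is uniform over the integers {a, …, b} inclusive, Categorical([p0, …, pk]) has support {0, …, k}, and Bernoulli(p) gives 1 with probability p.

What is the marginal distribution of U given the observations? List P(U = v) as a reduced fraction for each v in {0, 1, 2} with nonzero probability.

P(U=1) = 1/2, P(U=2) = 1/2

Enumerate traces; 72 have nonzero weight after conditioning:
  (Z=0, U=1, V=1, X=2, Y=2, W=0) weight 1/216
  (Z=0, U=1, V=1, X=2, Y=2, W=1) weight 1/216
  (Z=0, U=1, V=1, X=2, Y=2, W=2) weight 1/216
  (Z=0, U=1, V=1, X=2, Y=3, W=0) weight 1/216
  (Z=0, U=1, V=1, X=2, Y=3, W=1) weight 1/216
  (Z=0, U=1, V=1, X=2, Y=3, W=2) weight 1/216
  (Z=0, U=1, V=1, X=3, Y=2, W=0) weight 1/216
  (Z=0, U=1, V=1, X=3, Y=2, W=1) weight 1/216
  (Z=0, U=2, V=0, X=2, Y=2, W=0) weight 1/216
  … 63 more
Group by U:
  weight(U=1) = 1/6
  weight(U=2) = 1/6
Total weight = 1/6 + 1/6 = 1/3
P(U=1 | obs) = 1/6 / 1/3 = 1/2
P(U=2 | obs) = 1/6 / 1/3 = 1/2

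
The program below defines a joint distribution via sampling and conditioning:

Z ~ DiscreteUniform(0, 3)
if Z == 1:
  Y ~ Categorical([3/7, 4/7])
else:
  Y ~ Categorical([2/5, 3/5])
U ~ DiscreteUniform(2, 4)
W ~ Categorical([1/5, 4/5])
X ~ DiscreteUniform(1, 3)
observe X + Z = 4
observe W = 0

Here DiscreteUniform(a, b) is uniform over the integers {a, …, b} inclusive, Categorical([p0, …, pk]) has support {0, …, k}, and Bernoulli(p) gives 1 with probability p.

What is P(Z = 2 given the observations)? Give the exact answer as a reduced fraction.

Enumerate traces; 18 have nonzero weight after conditioning:
  (Z=1, Y=0, U=2, W=0, X=3) weight 1/420
  (Z=1, Y=0, U=3, W=0, X=3) weight 1/420
  (Z=1, Y=0, U=4, W=0, X=3) weight 1/420
  (Z=1, Y=1, U=2, W=0, X=3) weight 1/315
  (Z=1, Y=1, U=3, W=0, X=3) weight 1/315
  (Z=1, Y=1, U=4, W=0, X=3) weight 1/315
  (Z=2, Y=0, U=2, W=0, X=2) weight 1/450
  (Z=2, Y=0, U=3, W=0, X=2) weight 1/450
  (Z=3, Y=0, U=2, W=0, X=1) weight 1/450
  … 9 more
Group by Z:
  weight(Z=1) = 1/60
  weight(Z=2) = 1/60
  weight(Z=3) = 1/60
Total weight = 1/60 + 1/60 + 1/60 = 1/20
P(Z=1 | obs) = 1/60 / 1/20 = 1/3
P(Z=2 | obs) = 1/60 / 1/20 = 1/3
P(Z=3 | obs) = 1/60 / 1/20 = 1/3

P(Z = 2 | obs) = 1/3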